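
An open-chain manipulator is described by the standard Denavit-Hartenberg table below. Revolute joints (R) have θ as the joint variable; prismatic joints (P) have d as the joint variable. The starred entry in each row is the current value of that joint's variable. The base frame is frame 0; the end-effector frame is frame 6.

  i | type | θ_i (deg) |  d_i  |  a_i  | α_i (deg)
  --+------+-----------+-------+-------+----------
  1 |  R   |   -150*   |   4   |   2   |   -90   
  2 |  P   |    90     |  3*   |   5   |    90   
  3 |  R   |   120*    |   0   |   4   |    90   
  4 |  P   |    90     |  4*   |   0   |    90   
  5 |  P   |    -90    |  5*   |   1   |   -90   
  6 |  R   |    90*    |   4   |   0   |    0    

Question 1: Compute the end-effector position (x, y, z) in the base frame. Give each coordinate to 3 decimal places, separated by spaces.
0.951 -13.647 0.902

after link 1: o_1 = (-1.7321, -1.0000, 4.0000)
after link 2: o_2 = (-0.2321, -3.5981, -1.0000)
after link 3: o_3 = (1.5000, -6.5981, 1.0000)
after link 4: o_4 = (2.5000, -8.3301, -2.4641)
after link 5: o_5 = (4.4151, -11.6471, 0.9019)
after link 6: o_6 = (0.9510, -13.6471, 0.9019)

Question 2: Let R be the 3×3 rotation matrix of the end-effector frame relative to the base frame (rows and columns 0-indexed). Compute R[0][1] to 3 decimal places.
End-effector y-axis (col 1 of R) = (0.2500,-0.4330,-0.8660)
R[0][1] = 0.2500

0.250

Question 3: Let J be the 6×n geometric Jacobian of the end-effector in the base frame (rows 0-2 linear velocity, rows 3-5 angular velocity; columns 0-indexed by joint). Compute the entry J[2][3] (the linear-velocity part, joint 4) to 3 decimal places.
-0.866

prismatic axis z_3 = (0.2500,-0.4330,-0.8660)
J_v[:, 3] = z_3; J_ω[:, 3] = (0,0,0)
entry J[2][3] = -0.8660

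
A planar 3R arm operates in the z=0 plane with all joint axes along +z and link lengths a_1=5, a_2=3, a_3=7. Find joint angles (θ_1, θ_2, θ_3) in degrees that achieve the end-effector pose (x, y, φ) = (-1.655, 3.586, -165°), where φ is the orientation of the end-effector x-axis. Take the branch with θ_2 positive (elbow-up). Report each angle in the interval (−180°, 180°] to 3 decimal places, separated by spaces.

29.999 45.004 119.997

wrist centre = target − a_3·(cos φ, sin φ) = (5.1065, 5.3977)
cos θ_2 = (55.2117−5²−3²)/(2·5·3) = 0.7071; θ_2 = 45.0041° (elbow-up)
β = atan2(5.3977,5.1065) = 46.5882°; ψ = atan2(2.1215,7.1212) = 16.5894°
θ_1 = β − ψ = 29.9989°
θ_3 = φ − θ_1 − θ_2 = 119.9970° (wrapped to (-180°,180°])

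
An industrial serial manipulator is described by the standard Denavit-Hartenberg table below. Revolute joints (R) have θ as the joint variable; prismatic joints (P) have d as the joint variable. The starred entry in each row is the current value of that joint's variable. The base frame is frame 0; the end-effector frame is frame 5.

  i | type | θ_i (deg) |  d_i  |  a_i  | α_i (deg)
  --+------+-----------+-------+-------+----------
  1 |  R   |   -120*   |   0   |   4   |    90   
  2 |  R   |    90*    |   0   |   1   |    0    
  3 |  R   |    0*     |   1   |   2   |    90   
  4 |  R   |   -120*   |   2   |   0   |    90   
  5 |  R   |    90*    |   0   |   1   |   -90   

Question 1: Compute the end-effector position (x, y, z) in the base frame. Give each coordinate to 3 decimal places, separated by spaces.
after link 1: o_1 = (-2.0000, -3.4641, 0.0000)
after link 2: o_2 = (-2.0000, -3.4641, 1.0000)
after link 3: o_3 = (-2.8660, -2.9641, 3.0000)
after link 4: o_4 = (-3.8660, -4.6962, 3.0000)
after link 5: o_5 = (-4.3660, -5.5622, 3.0000)

-4.366 -5.562 3.000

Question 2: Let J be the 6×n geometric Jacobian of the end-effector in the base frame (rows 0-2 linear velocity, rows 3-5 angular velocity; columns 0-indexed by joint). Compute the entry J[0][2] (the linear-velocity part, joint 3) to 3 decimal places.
axis z_2 = (-0.8660,0.5000,0.0000); lever o_n−o_2 = (-2.3660,-2.0981,2.0000)
cross product → J_v[:, 2] = (1.0000,1.7321,3.0000)
J_ω[:, 2] = z_2
entry J[0][2] = 1.0000

1.000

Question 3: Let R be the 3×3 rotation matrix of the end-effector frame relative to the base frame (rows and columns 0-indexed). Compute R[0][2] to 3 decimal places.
End-effector z-axis (col 2 of R) = (-0.7500,0.4330,0.5000)
R[0][2] = -0.7500

-0.750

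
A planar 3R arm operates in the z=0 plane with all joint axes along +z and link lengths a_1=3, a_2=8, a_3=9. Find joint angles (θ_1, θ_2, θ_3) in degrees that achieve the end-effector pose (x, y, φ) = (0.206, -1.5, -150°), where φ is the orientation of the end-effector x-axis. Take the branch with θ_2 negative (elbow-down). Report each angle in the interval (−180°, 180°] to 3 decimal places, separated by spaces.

89.996 -89.996 -150.000

wrist centre = target − a_3·(cos φ, sin φ) = (8.0002, 3.0000)
cos θ_2 = (73.0037−3²−8²)/(2·3·8) = 0.0001; θ_2 = -89.9956° (elbow-down)
β = atan2(3.0000,8.0002) = 20.5555°; ψ = atan2(-8.0000,3.0006) = -69.4401°
θ_1 = β − ψ = 89.9956°
θ_3 = φ − θ_1 − θ_2 = -150.0000° (wrapped to (-180°,180°])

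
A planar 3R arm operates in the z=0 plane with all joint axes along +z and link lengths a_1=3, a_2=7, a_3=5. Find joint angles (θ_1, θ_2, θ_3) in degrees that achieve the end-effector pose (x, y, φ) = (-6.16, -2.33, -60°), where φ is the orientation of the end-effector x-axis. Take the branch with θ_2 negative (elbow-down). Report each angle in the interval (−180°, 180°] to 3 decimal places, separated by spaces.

-149.997 -60.006 150.003

wrist centre = target − a_3·(cos φ, sin φ) = (-8.6600, 2.0001)
cos θ_2 = (78.9961−3²−7²)/(2·3·7) = 0.4999; θ_2 = -60.0061° (elbow-down)
β = atan2(2.0001,-8.6600) = 166.9949°; ψ = atan2(-6.0626,6.4994) = -43.0085°
θ_1 = β − ψ = 210.0035°
θ_3 = φ − θ_1 − θ_2 = 150.0027° (wrapped to (-180°,180°])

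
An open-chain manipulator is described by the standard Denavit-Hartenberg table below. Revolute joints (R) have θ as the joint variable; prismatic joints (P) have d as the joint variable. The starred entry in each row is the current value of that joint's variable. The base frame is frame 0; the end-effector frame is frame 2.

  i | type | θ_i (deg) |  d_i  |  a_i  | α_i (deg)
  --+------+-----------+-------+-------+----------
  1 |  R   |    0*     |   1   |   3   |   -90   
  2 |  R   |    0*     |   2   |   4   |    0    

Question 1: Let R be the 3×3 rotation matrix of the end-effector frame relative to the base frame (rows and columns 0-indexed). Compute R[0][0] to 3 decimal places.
End-effector x-axis (col 0 of R) = (1.0000,0.0000,0.0000)
R[0][0] = 1.0000

1.000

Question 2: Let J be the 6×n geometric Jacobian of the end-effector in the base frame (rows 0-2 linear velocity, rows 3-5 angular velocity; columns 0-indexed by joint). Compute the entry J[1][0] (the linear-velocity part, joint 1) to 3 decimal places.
7.000

axis z_0 = ẑ; lever o_n−o_0 = (7.0000,2.0000,1.0000)
cross product → J_v[:, 0] = (-2.0000,7.0000,0.0000)
J_ω[:, 0] = z_0
entry J[1][0] = 7.0000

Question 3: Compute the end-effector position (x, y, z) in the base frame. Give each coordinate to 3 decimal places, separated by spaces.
7.000 2.000 1.000

after link 1: o_1 = (3.0000, 0.0000, 1.0000)
after link 2: o_2 = (7.0000, 2.0000, 1.0000)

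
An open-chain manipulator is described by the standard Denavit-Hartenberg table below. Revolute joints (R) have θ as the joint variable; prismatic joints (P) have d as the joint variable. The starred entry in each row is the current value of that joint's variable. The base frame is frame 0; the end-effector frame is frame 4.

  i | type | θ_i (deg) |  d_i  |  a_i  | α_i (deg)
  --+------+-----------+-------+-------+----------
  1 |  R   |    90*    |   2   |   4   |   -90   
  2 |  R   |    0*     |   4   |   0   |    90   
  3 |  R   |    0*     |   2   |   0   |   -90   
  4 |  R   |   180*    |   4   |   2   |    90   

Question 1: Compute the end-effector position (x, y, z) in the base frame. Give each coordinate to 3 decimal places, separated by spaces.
after link 1: o_1 = (0.0000, 4.0000, 2.0000)
after link 2: o_2 = (-4.0000, 4.0000, 2.0000)
after link 3: o_3 = (-4.0000, 4.0000, 4.0000)
after link 4: o_4 = (-8.0000, 2.0000, 4.0000)

-8.000 2.000 4.000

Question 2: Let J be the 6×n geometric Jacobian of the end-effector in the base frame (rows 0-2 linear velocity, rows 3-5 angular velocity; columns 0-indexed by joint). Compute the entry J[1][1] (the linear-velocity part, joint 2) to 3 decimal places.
axis z_1 = (-1.0000,0.0000,0.0000); lever o_n−o_1 = (-8.0000,-2.0000,2.0000)
cross product → J_v[:, 1] = (0.0000,2.0000,2.0000)
J_ω[:, 1] = z_1
entry J[1][1] = 2.0000

2.000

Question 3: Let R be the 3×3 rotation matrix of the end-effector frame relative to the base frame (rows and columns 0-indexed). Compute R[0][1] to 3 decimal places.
End-effector y-axis (col 1 of R) = (-1.0000,0.0000,0.0000)
R[0][1] = -1.0000

-1.000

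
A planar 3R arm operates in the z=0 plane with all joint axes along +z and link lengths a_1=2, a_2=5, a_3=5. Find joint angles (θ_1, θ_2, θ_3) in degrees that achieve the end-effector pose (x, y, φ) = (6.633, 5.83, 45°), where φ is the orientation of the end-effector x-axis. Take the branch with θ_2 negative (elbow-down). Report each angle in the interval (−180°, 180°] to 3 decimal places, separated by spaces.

150.001 -134.996 29.995

wrist centre = target − a_3·(cos φ, sin φ) = (3.0975, 2.2945)
cos θ_2 = (14.8589−2²−5²)/(2·2·5) = -0.7071; θ_2 = -134.9959° (elbow-down)
β = atan2(2.2945,3.0975) = 36.5294°; ψ = atan2(-3.5358,-1.5353) = -113.4711°
θ_1 = β − ψ = 150.0005°
θ_3 = φ − θ_1 − θ_2 = 29.9954° (wrapped to (-180°,180°])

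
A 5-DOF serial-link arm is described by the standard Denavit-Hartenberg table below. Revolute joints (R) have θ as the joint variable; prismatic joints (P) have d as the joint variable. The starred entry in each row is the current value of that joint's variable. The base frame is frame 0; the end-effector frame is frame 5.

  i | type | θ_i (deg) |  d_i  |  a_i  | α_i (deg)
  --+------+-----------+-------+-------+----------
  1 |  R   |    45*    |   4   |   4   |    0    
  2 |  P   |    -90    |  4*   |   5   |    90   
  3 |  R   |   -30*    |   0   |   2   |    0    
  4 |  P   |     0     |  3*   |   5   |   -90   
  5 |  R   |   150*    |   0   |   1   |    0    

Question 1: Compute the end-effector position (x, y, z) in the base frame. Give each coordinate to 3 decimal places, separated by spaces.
8.352 -6.231 4.933

after link 1: o_1 = (2.8284, 2.8284, 4.0000)
after link 2: o_2 = (6.3640, -0.7071, 8.0000)
after link 3: o_3 = (7.5887, -1.9319, 7.0000)
after link 4: o_4 = (8.5292, -7.1150, 4.5000)
after link 5: o_5 = (8.3525, -6.2312, 4.9330)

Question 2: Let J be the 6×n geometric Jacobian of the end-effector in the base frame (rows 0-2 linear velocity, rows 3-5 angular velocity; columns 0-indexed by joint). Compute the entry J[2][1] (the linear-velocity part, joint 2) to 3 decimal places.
prismatic axis z_1 = (0.0000,0.0000,1.0000)
J_v[:, 1] = z_1; J_ω[:, 1] = (0,0,0)
entry J[2][1] = 1.0000

1.000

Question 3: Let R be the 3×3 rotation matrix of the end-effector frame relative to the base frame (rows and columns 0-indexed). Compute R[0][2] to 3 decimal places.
End-effector z-axis (col 2 of R) = (0.3536,-0.3536,0.8660)
R[0][2] = 0.3536

0.354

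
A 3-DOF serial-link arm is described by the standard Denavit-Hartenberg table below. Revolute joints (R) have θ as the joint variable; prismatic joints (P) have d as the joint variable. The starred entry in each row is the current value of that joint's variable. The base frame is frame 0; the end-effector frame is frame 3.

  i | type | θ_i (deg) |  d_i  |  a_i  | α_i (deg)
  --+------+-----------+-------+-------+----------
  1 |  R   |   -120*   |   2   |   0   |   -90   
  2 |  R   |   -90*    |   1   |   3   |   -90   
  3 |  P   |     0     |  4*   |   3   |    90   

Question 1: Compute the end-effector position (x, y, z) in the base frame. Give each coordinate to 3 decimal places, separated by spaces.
-1.134 -3.964 8.000

after link 1: o_1 = (0.0000, 0.0000, 2.0000)
after link 2: o_2 = (0.8660, -0.5000, 5.0000)
after link 3: o_3 = (-1.1340, -3.9641, 8.0000)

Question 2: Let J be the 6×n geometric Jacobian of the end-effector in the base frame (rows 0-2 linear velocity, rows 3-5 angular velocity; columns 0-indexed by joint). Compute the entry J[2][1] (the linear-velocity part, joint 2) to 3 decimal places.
axis z_1 = (0.8660,-0.5000,0.0000); lever o_n−o_1 = (-1.1340,-3.9641,6.0000)
cross product → J_v[:, 1] = (-3.0000,-5.1962,-4.0000)
J_ω[:, 1] = z_1
entry J[2][1] = -4.0000

-4.000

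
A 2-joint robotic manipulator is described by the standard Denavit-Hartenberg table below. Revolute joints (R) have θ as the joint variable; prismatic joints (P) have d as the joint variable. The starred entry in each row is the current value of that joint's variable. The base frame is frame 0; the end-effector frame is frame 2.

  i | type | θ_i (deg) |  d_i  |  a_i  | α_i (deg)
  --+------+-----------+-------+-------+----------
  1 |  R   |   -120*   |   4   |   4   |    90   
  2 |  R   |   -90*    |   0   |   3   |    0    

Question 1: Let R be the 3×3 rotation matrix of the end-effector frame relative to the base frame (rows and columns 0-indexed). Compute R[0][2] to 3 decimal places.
End-effector z-axis (col 2 of R) = (-0.8660,0.5000,0.0000)
R[0][2] = -0.8660

-0.866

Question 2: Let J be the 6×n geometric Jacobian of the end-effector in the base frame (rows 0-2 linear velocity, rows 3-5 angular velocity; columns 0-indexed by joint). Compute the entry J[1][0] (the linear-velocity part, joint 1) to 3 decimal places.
axis z_0 = ẑ; lever o_n−o_0 = (-2.0000,-3.4641,1.0000)
cross product → J_v[:, 0] = (3.4641,-2.0000,0.0000)
J_ω[:, 0] = z_0
entry J[1][0] = -2.0000

-2.000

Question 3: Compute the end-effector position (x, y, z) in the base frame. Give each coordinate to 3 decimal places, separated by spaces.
after link 1: o_1 = (-2.0000, -3.4641, 4.0000)
after link 2: o_2 = (-2.0000, -3.4641, 1.0000)

-2.000 -3.464 1.000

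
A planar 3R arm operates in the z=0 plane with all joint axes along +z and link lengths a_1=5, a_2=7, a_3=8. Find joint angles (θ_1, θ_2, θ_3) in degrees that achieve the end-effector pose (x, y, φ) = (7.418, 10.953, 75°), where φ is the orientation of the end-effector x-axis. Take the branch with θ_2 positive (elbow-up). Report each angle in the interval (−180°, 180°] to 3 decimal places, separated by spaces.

-45.004 120.000 0.004

wrist centre = target − a_3·(cos φ, sin φ) = (5.3474, 3.2256)
cos θ_2 = (38.9996−5²−7²)/(2·5·7) = -0.5000; θ_2 = 120.0003° (elbow-up)
β = atan2(3.2256,5.3474) = 31.0985°; ψ = atan2(6.0622,1.5000) = 76.1024°
θ_1 = β − ψ = -45.0039°
θ_3 = φ − θ_1 − θ_2 = 0.0036° (wrapped to (-180°,180°])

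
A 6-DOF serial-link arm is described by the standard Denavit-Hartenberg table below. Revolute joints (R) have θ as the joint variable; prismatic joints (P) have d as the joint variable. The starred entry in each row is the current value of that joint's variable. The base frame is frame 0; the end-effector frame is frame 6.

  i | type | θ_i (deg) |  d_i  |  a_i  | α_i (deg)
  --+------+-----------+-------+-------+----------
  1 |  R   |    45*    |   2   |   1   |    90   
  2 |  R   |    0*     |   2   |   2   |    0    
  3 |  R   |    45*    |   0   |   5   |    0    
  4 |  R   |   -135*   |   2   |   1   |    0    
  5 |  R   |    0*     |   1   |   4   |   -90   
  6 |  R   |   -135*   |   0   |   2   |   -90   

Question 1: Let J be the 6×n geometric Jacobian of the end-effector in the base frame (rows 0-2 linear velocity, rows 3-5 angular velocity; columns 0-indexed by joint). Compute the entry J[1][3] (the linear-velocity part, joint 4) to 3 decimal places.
2.536

axis z_3 = (0.7071,-0.7071,0.0000); lever o_n−o_3 = (3.1213,-3.1213,-3.5858)
cross product → J_v[:, 3] = (2.5355,2.5355,-0.0000)
J_ω[:, 3] = z_3
entry J[1][3] = 2.5355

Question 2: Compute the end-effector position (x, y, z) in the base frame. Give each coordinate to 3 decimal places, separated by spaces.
after link 1: o_1 = (0.7071, 0.7071, 2.0000)
after link 2: o_2 = (3.5355, 0.7071, 2.0000)
after link 3: o_3 = (6.0355, 3.2071, 5.5355)
after link 4: o_4 = (7.4497, 1.7929, 4.5355)
after link 5: o_5 = (8.1569, 1.0858, 0.5355)
after link 6: o_6 = (9.1569, 0.0858, 1.9497)

9.157 0.086 1.950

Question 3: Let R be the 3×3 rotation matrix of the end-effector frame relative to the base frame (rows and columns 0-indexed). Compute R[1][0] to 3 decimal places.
-0.500

End-effector x-axis (col 0 of R) = (0.5000,-0.5000,0.7071)
R[1][0] = -0.5000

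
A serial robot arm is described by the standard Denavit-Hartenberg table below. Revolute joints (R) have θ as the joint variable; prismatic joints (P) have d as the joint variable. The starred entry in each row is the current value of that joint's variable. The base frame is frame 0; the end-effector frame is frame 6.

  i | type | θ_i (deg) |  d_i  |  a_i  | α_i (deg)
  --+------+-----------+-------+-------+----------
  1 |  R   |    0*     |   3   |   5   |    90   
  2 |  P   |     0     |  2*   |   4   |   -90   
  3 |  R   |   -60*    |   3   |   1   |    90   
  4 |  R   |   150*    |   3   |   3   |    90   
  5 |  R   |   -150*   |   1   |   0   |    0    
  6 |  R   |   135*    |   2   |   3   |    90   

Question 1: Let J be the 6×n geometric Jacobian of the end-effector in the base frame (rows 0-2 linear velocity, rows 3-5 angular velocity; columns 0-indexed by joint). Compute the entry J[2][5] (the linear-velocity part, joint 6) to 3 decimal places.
axis z_5 = (0.2500,-0.4330,0.8660); lever o_n−o_5 = (-0.0823,1.6955,3.1809)
cross product → J_v[:, 5] = (-2.8458,-0.8665,0.3882)
J_ω[:, 5] = z_5
entry J[2][5] = 0.3882

0.388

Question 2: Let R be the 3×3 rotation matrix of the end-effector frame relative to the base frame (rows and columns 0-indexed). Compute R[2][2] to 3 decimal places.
End-effector z-axis (col 2 of R) = (0.9486,0.2888,-0.1294)
R[2][2] = -0.1294

-0.129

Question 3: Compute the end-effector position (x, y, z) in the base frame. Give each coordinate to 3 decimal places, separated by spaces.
5.771 -0.854 11.547

after link 1: o_1 = (5.0000, 0.0000, 3.0000)
after link 2: o_2 = (9.0000, -2.0000, 3.0000)
after link 3: o_3 = (9.5000, -2.8660, 6.0000)
after link 4: o_4 = (5.6029, -2.1160, 7.5000)
after link 5: o_5 = (5.8529, -2.5490, 8.3660)
after link 6: o_6 = (5.7705, -0.8535, 11.5470)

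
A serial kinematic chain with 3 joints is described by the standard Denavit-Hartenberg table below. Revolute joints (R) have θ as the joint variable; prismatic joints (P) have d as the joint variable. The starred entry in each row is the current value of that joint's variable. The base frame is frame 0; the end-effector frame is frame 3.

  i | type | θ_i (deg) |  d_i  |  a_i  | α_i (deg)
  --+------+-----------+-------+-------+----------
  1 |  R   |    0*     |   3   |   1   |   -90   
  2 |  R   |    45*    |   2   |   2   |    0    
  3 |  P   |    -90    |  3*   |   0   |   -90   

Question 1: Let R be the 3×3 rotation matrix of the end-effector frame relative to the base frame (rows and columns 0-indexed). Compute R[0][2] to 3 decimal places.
End-effector z-axis (col 2 of R) = (0.7071,0.0000,-0.7071)
R[0][2] = 0.7071

0.707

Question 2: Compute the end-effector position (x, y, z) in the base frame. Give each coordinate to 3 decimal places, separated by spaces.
2.414 5.000 1.586

after link 1: o_1 = (1.0000, 0.0000, 3.0000)
after link 2: o_2 = (2.4142, 2.0000, 1.5858)
after link 3: o_3 = (2.4142, 5.0000, 1.5858)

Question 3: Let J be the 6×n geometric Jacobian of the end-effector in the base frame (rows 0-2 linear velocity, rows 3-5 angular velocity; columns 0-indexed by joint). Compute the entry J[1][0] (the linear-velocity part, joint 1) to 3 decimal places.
2.414

axis z_0 = ẑ; lever o_n−o_0 = (2.4142,5.0000,1.5858)
cross product → J_v[:, 0] = (-5.0000,2.4142,0.0000)
J_ω[:, 0] = z_0
entry J[1][0] = 2.4142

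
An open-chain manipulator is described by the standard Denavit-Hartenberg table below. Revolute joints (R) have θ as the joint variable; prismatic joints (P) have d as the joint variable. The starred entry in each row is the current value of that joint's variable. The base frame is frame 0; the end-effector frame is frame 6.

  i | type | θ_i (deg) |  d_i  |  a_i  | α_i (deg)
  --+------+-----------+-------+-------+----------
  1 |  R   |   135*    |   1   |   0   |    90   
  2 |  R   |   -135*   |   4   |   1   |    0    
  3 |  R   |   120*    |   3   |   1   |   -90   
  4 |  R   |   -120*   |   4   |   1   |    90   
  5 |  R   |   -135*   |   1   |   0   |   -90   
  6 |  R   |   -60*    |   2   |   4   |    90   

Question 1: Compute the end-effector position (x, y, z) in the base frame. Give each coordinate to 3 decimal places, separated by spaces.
after link 1: o_1 = (0.0000, 0.0000, 1.0000)
after link 2: o_2 = (3.3284, 2.3284, 0.2929)
after link 3: o_3 = (4.7667, 5.1328, 0.0341)
after link 4: o_4 = (4.9886, 6.1357, 4.0272)
after link 5: o_5 = (5.2265, 5.1906, 4.2513)
after link 6: o_6 = (6.5684, 1.3992, 2.2957)

6.568 1.399 2.296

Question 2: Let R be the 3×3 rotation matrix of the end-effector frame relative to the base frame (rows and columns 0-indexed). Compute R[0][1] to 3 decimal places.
0.804

End-effector y-axis (col 1 of R) = (0.8039,0.0621,-0.5915)
R[0][1] = 0.8039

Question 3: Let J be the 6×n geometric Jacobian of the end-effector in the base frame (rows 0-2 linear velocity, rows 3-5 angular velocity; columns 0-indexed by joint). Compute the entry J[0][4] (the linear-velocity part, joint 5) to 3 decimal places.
2.698

axis z_4 = (0.2380,-0.9451,0.2241); lever o_n−o_4 = (1.5799,-4.7365,-1.7314)
cross product → J_v[:, 4] = (2.6980,0.7661,0.3660)
J_ω[:, 4] = z_4
entry J[0][4] = 2.6980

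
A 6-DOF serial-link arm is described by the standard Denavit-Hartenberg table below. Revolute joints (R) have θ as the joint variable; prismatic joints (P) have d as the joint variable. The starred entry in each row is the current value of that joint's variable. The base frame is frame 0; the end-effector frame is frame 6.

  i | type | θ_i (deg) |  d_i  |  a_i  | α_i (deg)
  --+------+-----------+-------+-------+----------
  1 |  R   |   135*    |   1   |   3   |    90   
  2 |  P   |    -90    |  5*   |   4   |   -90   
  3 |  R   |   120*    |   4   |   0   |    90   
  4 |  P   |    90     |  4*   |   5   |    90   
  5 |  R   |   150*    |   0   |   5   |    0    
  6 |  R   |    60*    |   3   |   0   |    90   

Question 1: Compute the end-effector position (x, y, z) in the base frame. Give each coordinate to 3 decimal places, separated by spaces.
after link 1: o_1 = (-2.1213, 2.1213, 1.0000)
after link 2: o_2 = (1.4142, 5.6569, -3.0000)
after link 3: o_3 = (-1.4142, 8.4853, -3.0000)
after link 4: o_4 = (-6.3640, 10.6066, -6.4641)
after link 5: o_5 = (-4.1860, 6.6609, -8.6292)
after link 6: o_6 = (-6.0231, 4.8237, -7.1292)

-6.023 4.824 -7.129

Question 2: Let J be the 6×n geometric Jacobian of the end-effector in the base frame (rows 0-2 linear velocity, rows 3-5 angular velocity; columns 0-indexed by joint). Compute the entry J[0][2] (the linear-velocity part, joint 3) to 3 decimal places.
-2.920

axis z_2 = (-0.7071,0.7071,0.0000); lever o_n−o_2 = (-7.4373,-0.8331,-4.1292)
cross product → J_v[:, 2] = (-2.9198,-2.9198,5.8481)
J_ω[:, 2] = z_2
entry J[0][2] = -2.9198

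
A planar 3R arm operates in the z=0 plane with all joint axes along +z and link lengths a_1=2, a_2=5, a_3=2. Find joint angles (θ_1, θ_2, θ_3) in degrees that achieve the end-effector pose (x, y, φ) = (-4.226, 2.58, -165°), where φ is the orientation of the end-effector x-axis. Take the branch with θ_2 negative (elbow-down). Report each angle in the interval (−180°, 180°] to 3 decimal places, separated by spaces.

-120.003 -134.998 90.000

wrist centre = target − a_3·(cos φ, sin φ) = (-2.2941, 3.0976)
cos θ_2 = (14.8585−2²−5²)/(2·2·5) = -0.7071; θ_2 = -134.9975° (elbow-down)
β = atan2(3.0976,-2.2941) = 126.5241°; ψ = atan2(-3.5357,-1.5354) = -113.4730°
θ_1 = β − ψ = 239.9971°
θ_3 = φ − θ_1 − θ_2 = 90.0004° (wrapped to (-180°,180°])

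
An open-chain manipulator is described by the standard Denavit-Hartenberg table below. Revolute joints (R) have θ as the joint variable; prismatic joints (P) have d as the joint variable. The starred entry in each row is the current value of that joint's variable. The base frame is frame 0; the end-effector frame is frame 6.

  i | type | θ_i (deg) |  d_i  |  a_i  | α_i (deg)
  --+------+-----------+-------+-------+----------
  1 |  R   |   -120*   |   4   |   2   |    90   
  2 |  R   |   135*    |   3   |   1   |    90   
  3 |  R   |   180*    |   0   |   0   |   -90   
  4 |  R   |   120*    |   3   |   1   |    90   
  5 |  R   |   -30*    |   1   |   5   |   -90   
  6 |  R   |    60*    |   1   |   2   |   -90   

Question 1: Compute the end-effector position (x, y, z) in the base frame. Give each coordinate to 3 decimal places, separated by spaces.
after link 1: o_1 = (-1.0000, -1.7321, 4.0000)
after link 2: o_2 = (-3.2445, 0.3803, 4.7071)
after link 3: o_3 = (-3.2445, 0.3803, 4.7071)
after link 4: o_4 = (-0.1635, -0.2832, 4.4483)
after link 5: o_5 = (-0.3667, 4.3649, 2.3616)
after link 6: o_6 = (0.8342, 5.7128, 3.6811)

0.834 5.713 3.681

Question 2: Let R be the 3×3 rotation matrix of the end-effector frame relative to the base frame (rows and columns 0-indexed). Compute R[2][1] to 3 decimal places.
End-effector y-axis (col 1 of R) = (-0.9915,0.0148,0.1294)
R[2][1] = 0.1294

0.129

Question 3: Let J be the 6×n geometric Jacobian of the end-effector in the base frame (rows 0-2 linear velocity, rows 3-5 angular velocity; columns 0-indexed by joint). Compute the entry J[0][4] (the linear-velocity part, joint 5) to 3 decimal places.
axis z_4 = (-0.1294,-0.2241,-0.9659); lever o_n−o_4 = (0.9977,5.9960,-0.7672)
cross product → J_v[:, 4] = (5.9636,-1.0630,-0.5523)
J_ω[:, 4] = z_4
entry J[0][4] = 5.9636

5.964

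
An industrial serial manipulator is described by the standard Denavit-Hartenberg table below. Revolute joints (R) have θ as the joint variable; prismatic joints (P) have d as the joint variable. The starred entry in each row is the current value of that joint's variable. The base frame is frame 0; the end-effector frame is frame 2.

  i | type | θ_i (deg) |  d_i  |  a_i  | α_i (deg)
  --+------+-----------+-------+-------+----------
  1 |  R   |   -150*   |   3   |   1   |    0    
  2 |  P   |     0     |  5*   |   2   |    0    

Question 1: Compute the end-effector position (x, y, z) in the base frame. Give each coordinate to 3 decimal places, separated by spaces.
-2.598 -1.500 8.000

after link 1: o_1 = (-0.8660, -0.5000, 3.0000)
after link 2: o_2 = (-2.5981, -1.5000, 8.0000)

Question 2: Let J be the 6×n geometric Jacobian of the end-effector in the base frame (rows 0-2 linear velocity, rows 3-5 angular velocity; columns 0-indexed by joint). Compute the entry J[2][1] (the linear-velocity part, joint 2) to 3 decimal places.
prismatic axis z_1 = (0.0000,0.0000,1.0000)
J_v[:, 1] = z_1; J_ω[:, 1] = (0,0,0)
entry J[2][1] = 1.0000

1.000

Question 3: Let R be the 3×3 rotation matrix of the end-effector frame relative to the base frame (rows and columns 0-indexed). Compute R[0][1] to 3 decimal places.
0.500

End-effector y-axis (col 1 of R) = (0.5000,-0.8660,0.0000)
R[0][1] = 0.5000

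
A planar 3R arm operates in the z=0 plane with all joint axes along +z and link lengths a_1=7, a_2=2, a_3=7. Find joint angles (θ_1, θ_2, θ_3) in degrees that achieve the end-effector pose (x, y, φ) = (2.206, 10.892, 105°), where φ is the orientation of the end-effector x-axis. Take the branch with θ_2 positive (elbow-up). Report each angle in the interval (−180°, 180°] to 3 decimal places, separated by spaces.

31.584 134.993 -61.577

wrist centre = target − a_3·(cos φ, sin φ) = (4.0177, 4.1305)
cos θ_2 = (33.2034−7²−2²)/(2·7·2) = -0.7070; θ_2 = 134.9932° (elbow-up)
β = atan2(4.1305,4.0177) = 45.7930°; ψ = atan2(1.4144,5.5860) = 14.2089°
θ_1 = β − ψ = 31.5842°
θ_3 = φ − θ_1 − θ_2 = -61.5773° (wrapped to (-180°,180°])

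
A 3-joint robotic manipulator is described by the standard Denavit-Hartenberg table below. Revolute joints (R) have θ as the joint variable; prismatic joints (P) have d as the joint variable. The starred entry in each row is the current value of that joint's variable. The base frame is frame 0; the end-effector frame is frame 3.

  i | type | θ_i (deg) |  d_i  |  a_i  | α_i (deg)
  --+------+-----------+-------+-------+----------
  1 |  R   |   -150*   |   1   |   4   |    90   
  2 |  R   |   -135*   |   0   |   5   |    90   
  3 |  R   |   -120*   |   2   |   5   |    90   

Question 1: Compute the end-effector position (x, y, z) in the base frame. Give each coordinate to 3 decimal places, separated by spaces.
after link 1: o_1 = (-3.4641, -2.0000, 1.0000)
after link 2: o_2 = (-0.4022, -0.2322, -2.5355)
after link 3: o_3 = (1.4566, -4.1590, 0.6464)

1.457 -4.159 0.646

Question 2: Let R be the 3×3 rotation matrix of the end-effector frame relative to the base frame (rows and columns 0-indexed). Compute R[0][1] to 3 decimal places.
0.612

End-effector y-axis (col 1 of R) = (0.6124,0.3536,0.7071)
R[0][1] = 0.6124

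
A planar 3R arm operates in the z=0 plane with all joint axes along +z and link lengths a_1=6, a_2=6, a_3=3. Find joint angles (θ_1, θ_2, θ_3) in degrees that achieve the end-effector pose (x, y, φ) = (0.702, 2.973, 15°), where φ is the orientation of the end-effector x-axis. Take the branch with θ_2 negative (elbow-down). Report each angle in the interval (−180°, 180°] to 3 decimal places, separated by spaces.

-150.010 -150.000 -44.990

wrist centre = target − a_3·(cos φ, sin φ) = (-2.1958, 2.1965)
cos θ_2 = (9.6462−6²−6²)/(2·6·6) = -0.8660; θ_2 = -149.9999° (elbow-down)
β = atan2(2.1965,-2.1958) = 134.9900°; ψ = atan2(-3.0000,0.8039) = -74.9999°
θ_1 = β − ψ = 209.9900°
θ_3 = φ − θ_1 − θ_2 = -44.9901° (wrapped to (-180°,180°])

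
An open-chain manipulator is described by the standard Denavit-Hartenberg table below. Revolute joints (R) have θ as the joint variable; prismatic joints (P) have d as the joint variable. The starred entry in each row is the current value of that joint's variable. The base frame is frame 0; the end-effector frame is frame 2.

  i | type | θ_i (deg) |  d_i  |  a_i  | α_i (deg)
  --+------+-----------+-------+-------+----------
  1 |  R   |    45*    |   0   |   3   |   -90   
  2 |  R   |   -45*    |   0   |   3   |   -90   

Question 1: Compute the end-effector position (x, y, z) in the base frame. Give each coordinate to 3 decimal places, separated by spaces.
after link 1: o_1 = (2.1213, 2.1213, 0.0000)
after link 2: o_2 = (3.6213, 3.6213, 2.1213)

3.621 3.621 2.121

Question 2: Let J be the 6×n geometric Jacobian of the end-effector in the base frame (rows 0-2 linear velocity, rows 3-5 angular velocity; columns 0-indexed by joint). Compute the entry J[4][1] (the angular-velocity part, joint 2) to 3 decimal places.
axis z_1 = (-0.7071,0.7071,0.0000); lever o_n−o_1 = (1.5000,1.5000,2.1213)
cross product → J_v[:, 1] = (1.5000,1.5000,-2.1213)
J_ω[:, 1] = z_1
entry J[4][1] = 0.7071

0.707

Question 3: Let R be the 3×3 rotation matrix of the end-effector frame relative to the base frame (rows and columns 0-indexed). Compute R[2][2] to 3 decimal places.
-0.707

End-effector z-axis (col 2 of R) = (0.5000,0.5000,-0.7071)
R[2][2] = -0.7071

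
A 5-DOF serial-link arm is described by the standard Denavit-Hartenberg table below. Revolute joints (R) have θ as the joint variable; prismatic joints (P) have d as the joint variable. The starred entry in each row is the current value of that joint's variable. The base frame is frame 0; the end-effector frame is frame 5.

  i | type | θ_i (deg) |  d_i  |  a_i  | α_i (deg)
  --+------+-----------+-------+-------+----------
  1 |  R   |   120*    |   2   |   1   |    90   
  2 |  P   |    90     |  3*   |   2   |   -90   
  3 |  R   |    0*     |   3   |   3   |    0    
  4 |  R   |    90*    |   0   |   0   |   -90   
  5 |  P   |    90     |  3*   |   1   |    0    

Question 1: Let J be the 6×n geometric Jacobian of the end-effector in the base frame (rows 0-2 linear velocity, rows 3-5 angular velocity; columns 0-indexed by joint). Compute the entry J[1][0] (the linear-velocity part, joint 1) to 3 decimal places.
3.098

axis z_0 = ẑ; lever o_n−o_0 = (3.0981,0.6340,4.0000)
cross product → J_v[:, 0] = (-0.6340,3.0981,0.0000)
J_ω[:, 0] = z_0
entry J[1][0] = 3.0981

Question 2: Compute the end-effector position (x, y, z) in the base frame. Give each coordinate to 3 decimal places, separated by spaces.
3.098 0.634 4.000

after link 1: o_1 = (-0.5000, 0.8660, 2.0000)
after link 2: o_2 = (2.0981, 2.3660, 4.0000)
after link 3: o_3 = (3.5981, -0.2321, 7.0000)
after link 4: o_4 = (3.5981, -0.2321, 7.0000)
after link 5: o_5 = (3.0981, 0.6340, 4.0000)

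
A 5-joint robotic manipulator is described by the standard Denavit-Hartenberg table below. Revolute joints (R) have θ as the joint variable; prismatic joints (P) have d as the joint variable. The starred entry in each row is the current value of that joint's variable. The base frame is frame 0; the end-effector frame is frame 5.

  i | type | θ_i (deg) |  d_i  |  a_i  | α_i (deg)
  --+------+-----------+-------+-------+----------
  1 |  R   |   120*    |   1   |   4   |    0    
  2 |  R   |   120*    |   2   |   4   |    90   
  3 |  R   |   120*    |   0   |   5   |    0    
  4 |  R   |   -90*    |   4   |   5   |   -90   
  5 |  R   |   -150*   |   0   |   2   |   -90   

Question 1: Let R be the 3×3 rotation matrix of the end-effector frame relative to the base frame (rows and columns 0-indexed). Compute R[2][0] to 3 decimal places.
-0.433

End-effector x-axis (col 0 of R) = (-0.0580,0.8995,-0.4330)
R[2][0] = -0.4330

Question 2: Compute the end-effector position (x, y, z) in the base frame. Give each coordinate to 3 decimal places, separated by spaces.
after link 1: o_1 = (-2.0000, 3.4641, 1.0000)
after link 2: o_2 = (-4.0000, 0.0000, 3.0000)
after link 3: o_3 = (-2.7500, 2.1651, 7.3301)
after link 4: o_4 = (-8.3792, 0.4151, 9.8301)
after link 5: o_5 = (-8.4952, 2.2141, 8.9641)

-8.495 2.214 8.964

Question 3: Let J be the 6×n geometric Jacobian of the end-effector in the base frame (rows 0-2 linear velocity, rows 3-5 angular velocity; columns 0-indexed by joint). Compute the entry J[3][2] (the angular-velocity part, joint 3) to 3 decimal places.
axis z_2 = (-0.8660,0.5000,0.0000); lever o_n−o_2 = (-4.4952,2.2141,5.9641)
cross product → J_v[:, 2] = (2.9821,5.1651,0.3301)
J_ω[:, 2] = z_2
entry J[3][2] = -0.8660

-0.866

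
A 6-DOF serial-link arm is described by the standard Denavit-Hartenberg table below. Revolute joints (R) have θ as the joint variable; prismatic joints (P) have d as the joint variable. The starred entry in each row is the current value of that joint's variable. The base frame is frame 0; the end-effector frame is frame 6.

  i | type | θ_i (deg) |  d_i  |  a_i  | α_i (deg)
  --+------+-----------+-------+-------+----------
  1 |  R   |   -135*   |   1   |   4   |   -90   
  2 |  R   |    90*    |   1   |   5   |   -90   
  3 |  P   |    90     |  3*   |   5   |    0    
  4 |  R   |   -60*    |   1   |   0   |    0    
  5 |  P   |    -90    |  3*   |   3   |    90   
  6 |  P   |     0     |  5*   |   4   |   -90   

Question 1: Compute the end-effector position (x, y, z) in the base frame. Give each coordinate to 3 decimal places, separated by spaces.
5.347 -1.105 -3.170

after link 1: o_1 = (-2.8284, -2.8284, 1.0000)
after link 2: o_2 = (-2.1213, -3.5355, -4.0000)
after link 3: o_3 = (-3.5355, 2.1213, -4.0000)
after link 4: o_4 = (-2.8284, 2.8284, -4.0000)
after link 5: o_5 = (1.1300, 3.1126, -5.5000)
after link 6: o_6 = (5.3473, -1.1046, -3.1699)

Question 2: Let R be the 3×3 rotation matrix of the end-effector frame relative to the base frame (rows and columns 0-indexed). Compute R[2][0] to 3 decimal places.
-0.500

End-effector x-axis (col 0 of R) = (0.6124,-0.6124,-0.5000)
R[2][0] = -0.5000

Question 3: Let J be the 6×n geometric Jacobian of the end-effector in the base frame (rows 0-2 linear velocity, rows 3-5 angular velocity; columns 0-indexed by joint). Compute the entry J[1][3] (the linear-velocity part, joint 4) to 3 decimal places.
-0.587

axis z_3 = (0.7071,0.7071,-0.0000); lever o_n−o_3 = (8.8828,-3.2259,0.8301)
cross product → J_v[:, 3] = (0.5870,-0.5870,-8.5622)
J_ω[:, 3] = z_3
entry J[1][3] = -0.5870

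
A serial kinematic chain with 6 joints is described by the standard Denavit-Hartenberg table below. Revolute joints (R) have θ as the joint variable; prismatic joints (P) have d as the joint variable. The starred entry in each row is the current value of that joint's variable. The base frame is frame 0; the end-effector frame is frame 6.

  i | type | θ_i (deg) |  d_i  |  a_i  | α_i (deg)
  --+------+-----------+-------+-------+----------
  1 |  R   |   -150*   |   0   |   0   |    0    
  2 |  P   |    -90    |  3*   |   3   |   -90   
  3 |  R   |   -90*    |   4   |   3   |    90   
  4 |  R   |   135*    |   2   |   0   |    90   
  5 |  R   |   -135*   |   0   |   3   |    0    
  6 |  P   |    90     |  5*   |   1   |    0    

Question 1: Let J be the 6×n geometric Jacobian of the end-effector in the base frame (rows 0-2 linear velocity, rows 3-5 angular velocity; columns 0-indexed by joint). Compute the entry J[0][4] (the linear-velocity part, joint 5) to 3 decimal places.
axis z_4 = (-0.6124,-0.3536,0.7071); lever o_n−o_4 = (-3.6101,1.1817,4.5355)
cross product → J_v[:, 4] = (-2.4392,0.2247,-2.0000)
J_ω[:, 4] = z_4
entry J[0][4] = -2.4392

-2.439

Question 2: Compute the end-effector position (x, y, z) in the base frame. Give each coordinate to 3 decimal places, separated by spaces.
-7.574 0.048 10.536

after link 1: o_1 = (0.0000, 0.0000, 0.0000)
after link 2: o_2 = (-1.5000, 2.5981, 3.0000)
after link 3: o_3 = (-4.9641, 0.5981, 6.0000)
after link 4: o_4 = (-3.9641, -1.1340, 6.0000)
after link 5: o_5 = (-3.7257, 1.4531, 7.5000)
after link 6: o_6 = (-7.5742, 0.0477, 10.5355)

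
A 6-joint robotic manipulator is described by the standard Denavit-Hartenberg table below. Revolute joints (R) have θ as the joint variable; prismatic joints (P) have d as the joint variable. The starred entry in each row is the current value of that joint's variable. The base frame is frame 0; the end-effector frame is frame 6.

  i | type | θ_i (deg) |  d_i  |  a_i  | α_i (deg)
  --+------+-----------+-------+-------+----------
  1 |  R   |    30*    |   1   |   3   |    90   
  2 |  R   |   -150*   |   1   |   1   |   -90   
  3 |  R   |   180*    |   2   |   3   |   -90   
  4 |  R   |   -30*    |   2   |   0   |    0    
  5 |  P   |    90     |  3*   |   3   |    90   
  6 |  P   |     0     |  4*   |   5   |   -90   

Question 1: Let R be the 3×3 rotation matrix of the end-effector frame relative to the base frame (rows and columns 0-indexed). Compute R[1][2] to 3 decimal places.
End-effector z-axis (col 2 of R) = (0.5000,-0.8660,0.0000)
R[1][2] = -0.8660

-0.866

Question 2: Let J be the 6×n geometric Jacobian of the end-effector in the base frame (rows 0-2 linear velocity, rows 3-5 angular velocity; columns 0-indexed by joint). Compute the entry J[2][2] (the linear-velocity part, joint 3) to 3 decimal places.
-2.500

axis z_2 = (0.4330,0.2500,-0.8660); lever o_n−o_2 = (9.0801,-0.5311,7.7679)
cross product → J_v[:, 2] = (1.4821,-11.2272,-2.5000)
J_ω[:, 2] = z_2
entry J[2][2] = -2.5000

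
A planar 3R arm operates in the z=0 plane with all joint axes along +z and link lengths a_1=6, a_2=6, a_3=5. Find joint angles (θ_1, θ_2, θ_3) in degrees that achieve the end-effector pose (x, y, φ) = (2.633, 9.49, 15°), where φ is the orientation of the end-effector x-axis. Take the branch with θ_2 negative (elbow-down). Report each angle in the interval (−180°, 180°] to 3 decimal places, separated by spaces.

150.004 -90.002 -45.003

wrist centre = target − a_3·(cos φ, sin φ) = (-2.1966, 8.1959)
cos θ_2 = (71.9980−6²−6²)/(2·6·6) = -0.0000; θ_2 = -90.0016° (elbow-down)
β = atan2(8.1959,-2.1966) = 105.0035°; ψ = atan2(-6.0000,5.9998) = -45.0008°
θ_1 = β − ψ = 150.0043°
θ_3 = φ − θ_1 − θ_2 = -45.0028° (wrapped to (-180°,180°])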